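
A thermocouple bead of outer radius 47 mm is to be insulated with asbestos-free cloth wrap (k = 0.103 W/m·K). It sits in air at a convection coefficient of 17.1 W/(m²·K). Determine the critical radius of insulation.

For a sphere r_cr = 2k/h = 2×0.103/17.1
r_cr = 12 mm; since the bare radius (47 mm) is above r_cr, any added insulation will reduce heat loss.

r_cr ≈ 12 mm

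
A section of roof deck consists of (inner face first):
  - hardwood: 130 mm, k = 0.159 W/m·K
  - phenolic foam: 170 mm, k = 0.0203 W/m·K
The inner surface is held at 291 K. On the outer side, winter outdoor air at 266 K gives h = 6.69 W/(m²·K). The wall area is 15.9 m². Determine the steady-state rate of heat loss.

Q ≈ 42.6 W

Using the resistance-network approach (series):
R_hardwood = L/(kA) = 0.13/(0.159×15.9) = 0.05142 K/W
R_phenolic foam = L/(kA) = 0.17/(0.0203×15.9) = 0.5267 K/W
R_outer film = 1/(h_o·A) = 1/(6.69×15.9) = 0.009401 K/W
R_total = 0.5875 K/W
Q = ΔT / R_total = 25 / 0.5875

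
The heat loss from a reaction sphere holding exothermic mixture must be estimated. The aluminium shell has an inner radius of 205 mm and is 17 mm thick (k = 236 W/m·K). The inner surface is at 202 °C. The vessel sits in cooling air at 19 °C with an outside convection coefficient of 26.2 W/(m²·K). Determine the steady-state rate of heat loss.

For a spherical shell R = (1/r₁ − 1/r₂)/(4πk); film R = 1/(h·4πr²). In series:
R_aluminium shell = (1/0.205 − 1/0.222)/(4π×236) = 1.26×10^-4 K/W
R_outer film = 1/(h·4πr_o²) = 1/(26.2×4π×0.222²) = 0.06163 K/W
R_total = 0.06175 K/W
Q = ΔT/R_total = 183/0.06175

Q ≈ 2960 W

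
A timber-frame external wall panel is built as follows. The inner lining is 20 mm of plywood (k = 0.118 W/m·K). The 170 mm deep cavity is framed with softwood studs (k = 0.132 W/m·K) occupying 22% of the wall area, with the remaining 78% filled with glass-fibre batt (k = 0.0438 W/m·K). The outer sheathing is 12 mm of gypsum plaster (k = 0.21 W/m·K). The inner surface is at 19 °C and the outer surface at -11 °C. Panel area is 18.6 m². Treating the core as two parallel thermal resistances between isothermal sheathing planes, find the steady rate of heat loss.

Sheathing layers in series; stud and cavity paths in parallel between them.
R_inner = 0.02/(0.118×18.6) = 0.009112 K/W
R_stud  = 0.17/(0.132×0.22×18.6) = 0.3147 K/W
R_cav   = 0.17/(0.0438×0.78×18.6) = 0.2675 K/W
1/R_core = 1/R_stud + 1/R_cav → R_core = 0.1446 K/W
R_outer = 0.012/(0.21×18.6) = 0.003072 K/W
R_total = 0.1568 K/W
Q = ΔT/R_total = 30/0.1568

Q ≈ 191 W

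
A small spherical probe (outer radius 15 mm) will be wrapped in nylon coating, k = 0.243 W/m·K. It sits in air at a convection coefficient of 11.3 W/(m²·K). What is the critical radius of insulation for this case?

For a sphere r_cr = 2k/h = 2×0.243/11.3
r_cr = 43 mm; since the bare radius (15 mm) is below r_cr, adding a thin layer of insulation will *increase* heat loss.

r_cr ≈ 43 mm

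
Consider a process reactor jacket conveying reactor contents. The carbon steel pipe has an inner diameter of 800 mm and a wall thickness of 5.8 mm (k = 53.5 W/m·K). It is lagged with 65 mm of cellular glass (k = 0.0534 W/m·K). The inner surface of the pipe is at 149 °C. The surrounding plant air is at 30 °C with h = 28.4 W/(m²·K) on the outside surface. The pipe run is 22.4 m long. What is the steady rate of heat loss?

Radial resistances (cylindrical: R_cond = ln(r_o/r_i)/(2πkL), R_conv = 1/(h·2πrL)):
R_carbon steel pipe wall = ln(405.8/400)/(2π×53.5×22.4) = 1.912×10^-6 K/W
R_cellular glass = ln(470.8/405.8)/(2π×0.0534×22.4) = 0.01977 K/W
R_outer film = 1/(h_o·2πr_oL) = 1/(28.4×2π×0.4708×22.4) = 5.314×10^-4 K/W
R_total = 0.0203 K/W
Q = ΔT/R_total = 119/0.0203

Q ≈ 5860 W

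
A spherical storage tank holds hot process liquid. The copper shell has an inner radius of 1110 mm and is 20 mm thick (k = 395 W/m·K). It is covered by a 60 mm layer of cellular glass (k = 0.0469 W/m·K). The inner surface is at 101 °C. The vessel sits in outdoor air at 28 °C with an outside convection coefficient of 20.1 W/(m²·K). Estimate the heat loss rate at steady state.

For a spherical shell R = (1/r₁ − 1/r₂)/(4πk); film R = 1/(h·4πr²). In series:
R_copper shell = (1/1.11 − 1/1.13)/(4π×395) = 3.212×10^-6 K/W
R_cellular glass = (1/1.13 − 1/1.19)/(4π×0.0469) = 0.07571 K/W
R_outer film = 1/(h·4πr_o²) = 1/(20.1×4π×1.19²) = 0.002796 K/W
R_total = 0.07851 K/W
Q = ΔT/R_total = 73/0.07851

Q ≈ 930 W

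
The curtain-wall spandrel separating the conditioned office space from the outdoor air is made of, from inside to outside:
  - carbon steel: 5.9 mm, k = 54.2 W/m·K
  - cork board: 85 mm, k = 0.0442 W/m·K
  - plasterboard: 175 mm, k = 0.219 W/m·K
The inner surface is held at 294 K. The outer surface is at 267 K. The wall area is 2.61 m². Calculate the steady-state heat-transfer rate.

Series thermal resistances:
R_carbon steel = L/(kA) = 0.0059/(54.2×2.61) = 4.171×10^-5 K/W
R_cork board = L/(kA) = 0.085/(0.0442×2.61) = 0.7368 K/W
R_plasterboard = L/(kA) = 0.175/(0.219×2.61) = 0.3062 K/W
R_total = 1.043 K/W
Q = ΔT / R_total = 27 / 1.043

Q ≈ 25.9 W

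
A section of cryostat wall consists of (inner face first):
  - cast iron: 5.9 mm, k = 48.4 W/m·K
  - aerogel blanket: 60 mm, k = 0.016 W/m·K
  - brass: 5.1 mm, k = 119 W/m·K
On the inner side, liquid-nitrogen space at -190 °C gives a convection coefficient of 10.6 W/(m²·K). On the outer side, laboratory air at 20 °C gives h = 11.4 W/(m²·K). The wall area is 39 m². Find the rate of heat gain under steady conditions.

Treating each layer as a thermal resistance in series:
R_inner film = 1/(h_i·A) = 1/(10.6×39) = 0.002419 K/W
R_cast iron = L/(kA) = 0.0059/(48.4×39) = 3.126×10^-6 K/W
R_aerogel blanket = L/(kA) = 0.06/(0.016×39) = 0.09615 K/W
R_brass = L/(kA) = 0.0051/(119×39) = 1.099×10^-6 K/W
R_outer film = 1/(h_o·A) = 1/(11.4×39) = 0.002249 K/W
R_total = 0.1008 K/W
Q = ΔT / R_total = 210 / 0.1008

Q ≈ 2080 W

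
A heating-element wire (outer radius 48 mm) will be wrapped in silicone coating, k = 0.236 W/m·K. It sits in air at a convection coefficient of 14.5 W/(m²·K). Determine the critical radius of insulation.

For a cylinder r_cr = k/h = 0.236/14.5
r_cr = 16.3 mm; since the bare radius (48 mm) is above r_cr, any added insulation will reduce heat loss.

r_cr ≈ 16.3 mm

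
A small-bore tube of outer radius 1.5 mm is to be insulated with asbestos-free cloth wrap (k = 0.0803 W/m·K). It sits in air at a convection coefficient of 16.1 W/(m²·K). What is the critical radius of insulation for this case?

For a cylinder r_cr = k/h = 0.0803/16.1
r_cr = 4.99 mm; since the bare radius (1.5 mm) is below r_cr, adding a thin layer of insulation will *increase* heat loss.

r_cr ≈ 4.99 mm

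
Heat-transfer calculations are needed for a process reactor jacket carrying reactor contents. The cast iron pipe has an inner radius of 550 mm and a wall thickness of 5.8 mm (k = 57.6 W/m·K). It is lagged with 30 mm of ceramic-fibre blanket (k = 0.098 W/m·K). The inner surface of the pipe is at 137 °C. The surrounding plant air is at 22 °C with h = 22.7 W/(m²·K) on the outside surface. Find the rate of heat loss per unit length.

q′ ≈ 1180 W/m

Treating each annulus and film as a series resistance:
R_cast iron pipe wall = ln(555.8/550)/(2π×57.6×1) = 2.899×10^-5 K/W
R_ceramic-fibre blanket = ln(585.8/555.8)/(2π×0.098×1) = 0.08538 K/W
R_outer film = 1/(h_o·2πr_oL) = 1/(22.7×2π×0.5858×1) = 0.01197 K/W
R_total = 0.09737 K/W
Q = ΔT/R_total = 115/0.09737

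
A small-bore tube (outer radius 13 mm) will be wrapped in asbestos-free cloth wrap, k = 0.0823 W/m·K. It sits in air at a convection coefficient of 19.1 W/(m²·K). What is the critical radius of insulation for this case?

For a cylinder r_cr = k/h = 0.0823/19.1
r_cr = 4.31 mm; since the bare radius (13 mm) is above r_cr, any added insulation will reduce heat loss.

r_cr ≈ 4.31 mm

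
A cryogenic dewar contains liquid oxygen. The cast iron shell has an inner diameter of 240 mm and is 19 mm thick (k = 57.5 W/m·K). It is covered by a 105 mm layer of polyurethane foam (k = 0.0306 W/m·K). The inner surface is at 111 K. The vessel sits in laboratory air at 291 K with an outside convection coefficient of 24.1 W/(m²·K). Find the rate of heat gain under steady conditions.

Q ≈ 22.2 W

For a spherical shell R = (1/r₁ − 1/r₂)/(4πk); film R = 1/(h·4πr²). In series:
R_cast iron shell = (1/0.12 − 1/0.139)/(4π×57.5) = 0.001576 K/W
R_polyurethane foam = (1/0.139 − 1/0.244)/(4π×0.0306) = 8.051 K/W
R_outer film = 1/(h·4πr_o²) = 1/(24.1×4π×0.244²) = 0.05546 K/W
R_total = 8.108 K/W
Q = ΔT/R_total = 180/8.108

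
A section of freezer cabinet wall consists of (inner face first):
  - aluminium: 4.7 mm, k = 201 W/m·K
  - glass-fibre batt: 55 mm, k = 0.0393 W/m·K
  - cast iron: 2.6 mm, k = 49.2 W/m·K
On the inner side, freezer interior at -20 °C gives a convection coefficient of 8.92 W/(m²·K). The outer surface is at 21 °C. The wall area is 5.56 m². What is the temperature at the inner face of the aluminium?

T ≈ -17 °C

Model the wall as resistances in series:
R_inner film = 1/(h_i·A) = 1/(8.92×5.56) = 0.02016 K/W
R_aluminium = L/(kA) = 0.0047/(201×5.56) = 4.206×10^-6 K/W
R_glass-fibre batt = L/(kA) = 0.055/(0.0393×5.56) = 0.2517 K/W
R_cast iron = L/(kA) = 0.0026/(49.2×5.56) = 9.505×10^-6 K/W
R_total = 0.2719 K/W;  Q = ΔT/R_total = 41/0.2719 = 150.8 W
T_interface = T_inner + Q·ΣR(inner→interface) = -20 + 151×0.02016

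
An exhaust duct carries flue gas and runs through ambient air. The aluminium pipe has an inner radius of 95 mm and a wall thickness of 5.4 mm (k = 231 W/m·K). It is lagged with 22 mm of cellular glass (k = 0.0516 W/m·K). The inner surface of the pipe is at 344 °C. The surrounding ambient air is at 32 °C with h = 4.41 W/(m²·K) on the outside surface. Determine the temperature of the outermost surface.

Per-layer cylindrical resistances, series-summed:
R_aluminium pipe wall = ln(100.4/95)/(2π×231×1) = 3.809×10^-5 K/W
R_cellular glass = ln(122.4/100.4)/(2π×0.0516×1) = 0.6111 K/W
R_outer film = 1/(h_o·2πr_oL) = 1/(4.41×2π×0.1224×1) = 0.2948 K/W
R_total = 0.906 K/W
Q = ΔT/R_total = 312/0.906
Q = 344 W/m
T_interface = T_inner − Q·ΣR(inner→interface) = 344 − 344×0.6112

T ≈ 134 °C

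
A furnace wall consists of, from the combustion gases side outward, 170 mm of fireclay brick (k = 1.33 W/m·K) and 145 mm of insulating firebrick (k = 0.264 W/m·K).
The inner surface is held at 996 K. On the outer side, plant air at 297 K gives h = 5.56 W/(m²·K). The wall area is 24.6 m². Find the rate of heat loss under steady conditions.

Q ≈ 20100 W

Thermal resistances in series:
R_fireclay brick = L/(kA) = 0.17/(1.33×24.6) = 0.005196 K/W
R_insulating firebrick = L/(kA) = 0.145/(0.264×24.6) = 0.02233 K/W
R_outer film = 1/(h_o·A) = 1/(5.56×24.6) = 0.007311 K/W
R_total = 0.03483 K/W
Q = ΔT / R_total = 699 / 0.03483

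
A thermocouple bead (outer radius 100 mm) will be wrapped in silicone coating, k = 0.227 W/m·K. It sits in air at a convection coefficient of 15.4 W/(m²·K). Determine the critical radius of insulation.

r_cr ≈ 29.5 mm

For a sphere r_cr = 2k/h = 2×0.227/15.4
r_cr = 29.5 mm; since the bare radius (100 mm) is above r_cr, any added insulation will reduce heat loss.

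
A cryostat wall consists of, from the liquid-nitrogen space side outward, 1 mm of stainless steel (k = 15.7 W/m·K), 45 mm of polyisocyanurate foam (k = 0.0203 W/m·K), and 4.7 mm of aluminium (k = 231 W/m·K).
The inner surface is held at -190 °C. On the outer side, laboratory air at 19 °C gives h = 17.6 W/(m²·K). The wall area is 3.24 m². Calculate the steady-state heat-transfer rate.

Model the wall as resistances in series:
R_stainless steel = L/(kA) = 0.001/(15.7×3.24) = 1.966×10^-5 K/W
R_polyisocyanurate foam = L/(kA) = 0.045/(0.0203×3.24) = 0.6842 K/W
R_aluminium = L/(kA) = 0.0047/(231×3.24) = 6.28×10^-6 K/W
R_outer film = 1/(h_o·A) = 1/(17.6×3.24) = 0.01754 K/W
R_total = 0.7017 K/W
Q = ΔT / R_total = 209 / 0.7017

Q ≈ 298 W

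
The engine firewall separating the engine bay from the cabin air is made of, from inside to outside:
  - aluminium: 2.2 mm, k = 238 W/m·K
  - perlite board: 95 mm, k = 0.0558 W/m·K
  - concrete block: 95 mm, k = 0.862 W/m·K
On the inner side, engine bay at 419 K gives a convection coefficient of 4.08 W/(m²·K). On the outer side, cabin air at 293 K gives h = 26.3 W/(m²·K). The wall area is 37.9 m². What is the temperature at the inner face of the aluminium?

Thermal resistances in series:
R_inner film = 1/(h_i·A) = 1/(4.08×37.9) = 0.006467 K/W
R_aluminium = L/(kA) = 0.0022/(238×37.9) = 2.439×10^-7 K/W
R_perlite board = L/(kA) = 0.095/(0.0558×37.9) = 0.04492 K/W
R_concrete block = L/(kA) = 0.095/(0.862×37.9) = 0.002908 K/W
R_outer film = 1/(h_o·A) = 1/(26.3×37.9) = 0.001003 K/W
R_total = 0.0553 K/W;  Q = ΔT/R_total = 126/0.0553 = 2279 W
T_interface = T_inner − Q·ΣR(inner→interface) = 419 − 2280×0.006467

T ≈ 404 K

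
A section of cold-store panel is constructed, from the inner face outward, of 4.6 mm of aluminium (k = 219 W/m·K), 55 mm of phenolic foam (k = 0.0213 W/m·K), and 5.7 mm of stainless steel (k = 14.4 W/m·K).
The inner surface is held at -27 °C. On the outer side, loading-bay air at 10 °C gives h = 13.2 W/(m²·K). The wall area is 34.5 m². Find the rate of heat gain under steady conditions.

Series thermal resistances:
R_aluminium = L/(kA) = 0.0046/(219×34.5) = 6.088×10^-7 K/W
R_phenolic foam = L/(kA) = 0.055/(0.0213×34.5) = 0.07485 K/W
R_stainless steel = L/(kA) = 0.0057/(14.4×34.5) = 1.147×10^-5 K/W
R_outer film = 1/(h_o·A) = 1/(13.2×34.5) = 0.002196 K/W
R_total = 0.07705 K/W
Q = ΔT / R_total = 37 / 0.07705

Q ≈ 480 W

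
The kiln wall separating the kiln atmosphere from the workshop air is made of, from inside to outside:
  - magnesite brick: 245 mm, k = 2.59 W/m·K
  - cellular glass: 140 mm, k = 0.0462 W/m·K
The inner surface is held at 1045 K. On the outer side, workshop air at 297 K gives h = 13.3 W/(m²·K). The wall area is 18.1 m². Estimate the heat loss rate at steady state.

Treating each layer as a thermal resistance in series:
R_magnesite brick = L/(kA) = 0.245/(2.59×18.1) = 0.005226 K/W
R_cellular glass = L/(kA) = 0.14/(0.0462×18.1) = 0.1674 K/W
R_outer film = 1/(h_o·A) = 1/(13.3×18.1) = 0.004154 K/W
R_total = 0.1768 K/W
Q = ΔT / R_total = 748 / 0.1768

Q ≈ 4230 W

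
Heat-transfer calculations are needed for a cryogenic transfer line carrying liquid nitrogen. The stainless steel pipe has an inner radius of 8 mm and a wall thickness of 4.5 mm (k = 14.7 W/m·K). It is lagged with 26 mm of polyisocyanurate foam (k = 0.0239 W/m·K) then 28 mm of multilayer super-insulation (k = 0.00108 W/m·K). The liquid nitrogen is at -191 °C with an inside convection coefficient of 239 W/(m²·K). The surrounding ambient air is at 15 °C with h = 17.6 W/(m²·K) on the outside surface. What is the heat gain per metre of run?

q′ ≈ 2.33 W/m

For a radial system each layer contributes R = ln(r_out/r_in)/(2πkL); films add R = 1/(hA).
R_inner film = 1/(h_i·2πr₁L) = 1/(239×2π×0.008×1) = 0.08324 K/W
R_stainless steel pipe wall = ln(12.5/8)/(2π×14.7×1) = 0.004832 K/W
R_polyisocyanurate foam = ln(38.5/12.5)/(2π×0.0239×1) = 7.491 K/W
R_multilayer super-insulation = ln(66.5/38.5)/(2π×0.00108×1) = 80.54 K/W
R_outer film = 1/(h_o·2πr_oL) = 1/(17.6×2π×0.0665×1) = 0.136 K/W
R_total = 88.26 K/W
Q = ΔT/R_total = 206/88.26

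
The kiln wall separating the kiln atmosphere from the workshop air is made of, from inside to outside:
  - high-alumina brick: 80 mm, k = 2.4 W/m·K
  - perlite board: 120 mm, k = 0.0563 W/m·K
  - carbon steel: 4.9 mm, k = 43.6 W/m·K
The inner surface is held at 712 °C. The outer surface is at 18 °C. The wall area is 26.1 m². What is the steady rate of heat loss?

Q ≈ 8370 W

Series thermal resistances:
R_high-alumina brick = L/(kA) = 0.08/(2.4×26.1) = 0.001277 K/W
R_perlite board = L/(kA) = 0.12/(0.0563×26.1) = 0.08166 K/W
R_carbon steel = L/(kA) = 0.0049/(43.6×26.1) = 4.306×10^-6 K/W
R_total = 0.08295 K/W
Q = ΔT / R_total = 694 / 0.08295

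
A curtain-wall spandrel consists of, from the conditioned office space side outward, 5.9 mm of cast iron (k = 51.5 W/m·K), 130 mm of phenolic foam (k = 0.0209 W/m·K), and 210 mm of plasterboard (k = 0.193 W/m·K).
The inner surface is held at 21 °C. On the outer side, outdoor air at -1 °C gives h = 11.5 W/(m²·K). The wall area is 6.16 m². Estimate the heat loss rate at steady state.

Using the resistance-network approach (series):
R_cast iron = L/(kA) = 0.0059/(51.5×6.16) = 1.86×10^-5 K/W
R_phenolic foam = L/(kA) = 0.13/(0.0209×6.16) = 1.01 K/W
R_plasterboard = L/(kA) = 0.21/(0.193×6.16) = 0.1766 K/W
R_outer film = 1/(h_o·A) = 1/(11.5×6.16) = 0.01412 K/W
R_total = 1.201 K/W
Q = ΔT / R_total = 22 / 1.201

Q ≈ 18.3 W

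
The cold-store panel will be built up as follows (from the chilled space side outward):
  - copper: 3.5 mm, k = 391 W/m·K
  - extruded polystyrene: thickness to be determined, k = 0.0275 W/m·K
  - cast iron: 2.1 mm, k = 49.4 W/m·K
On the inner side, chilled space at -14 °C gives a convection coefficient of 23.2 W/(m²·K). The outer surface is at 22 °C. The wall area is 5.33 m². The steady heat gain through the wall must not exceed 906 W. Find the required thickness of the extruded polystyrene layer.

L ≈ 4.64 mm

Thermal resistances in series:
R_inner film = 1/(h_i·A) = 1/(23.2×5.33) = 0.008087 K/W
R_copper = L/(kA) = 0.0035/(391×5.33) = 1.679×10^-6 K/W
R_cast iron = L/(kA) = 0.0021/(49.4×5.33) = 7.976×10^-6 K/W
Sum of the known resistances R_other = 0.008097 K/W
Required total resistance R_tot = ΔT/Q_allow = 36/906 = 0.03974 K/W
R_extruded polystyrene = R_tot − R_other = 0.03164 K/W
L = R·k·A = 0.03164×0.0275×5.33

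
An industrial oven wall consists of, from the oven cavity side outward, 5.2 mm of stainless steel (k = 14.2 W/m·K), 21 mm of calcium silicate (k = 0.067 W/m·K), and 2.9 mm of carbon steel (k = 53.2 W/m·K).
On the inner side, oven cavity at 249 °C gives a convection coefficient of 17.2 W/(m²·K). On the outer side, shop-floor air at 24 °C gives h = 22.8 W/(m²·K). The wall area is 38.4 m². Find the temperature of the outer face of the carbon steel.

Series thermal resistances:
R_inner film = 1/(h_i·A) = 1/(17.2×38.4) = 0.001514 K/W
R_stainless steel = L/(kA) = 0.0052/(14.2×38.4) = 9.536×10^-6 K/W
R_calcium silicate = L/(kA) = 0.021/(0.067×38.4) = 0.008162 K/W
R_carbon steel = L/(kA) = 0.0029/(53.2×38.4) = 1.42×10^-6 K/W
R_outer film = 1/(h_o·A) = 1/(22.8×38.4) = 0.001142 K/W
R_total = 0.01083 K/W;  Q = ΔT/R_total = 225/0.01083 = 20780 W
T_interface = T_inner − Q·ΣR(inner→interface) = 249 − 20800×0.009687

T ≈ 47.7 °C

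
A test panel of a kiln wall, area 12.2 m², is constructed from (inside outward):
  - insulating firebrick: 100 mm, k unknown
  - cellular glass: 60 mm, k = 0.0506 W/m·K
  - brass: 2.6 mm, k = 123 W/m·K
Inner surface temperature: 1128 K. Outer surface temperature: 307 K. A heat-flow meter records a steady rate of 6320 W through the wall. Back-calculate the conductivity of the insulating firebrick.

k ≈ 0.251 W/(m·K)

Treating each layer as a thermal resistance in series:
R_cellular glass = L/(kA) = 0.06/(0.0506×12.2) = 0.09719 K/W
R_brass = L/(kA) = 0.0026/(123×12.2) = 1.733×10^-6 K/W
Sum of known resistances R_other = 0.0972 K/W
Total R = ΔT/Q = 821/6320 = 0.1299 K/W
R_insulating firebrick = R_total − R_other = 0.03271 K/W
k = L/(R·A) = 0.1/(0.03271×12.2)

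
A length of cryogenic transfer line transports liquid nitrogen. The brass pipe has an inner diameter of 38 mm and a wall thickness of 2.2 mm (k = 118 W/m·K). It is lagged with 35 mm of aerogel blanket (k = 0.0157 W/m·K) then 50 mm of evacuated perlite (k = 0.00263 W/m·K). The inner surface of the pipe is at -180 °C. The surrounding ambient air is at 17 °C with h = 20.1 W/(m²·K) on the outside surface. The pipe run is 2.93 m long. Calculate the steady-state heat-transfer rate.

Q ≈ 11.9 W

Radial resistances (cylindrical: R_cond = ln(r_o/r_i)/(2πkL), R_conv = 1/(h·2πrL)):
R_brass pipe wall = ln(21.2/19)/(2π×118×2.93) = 5.043×10^-5 K/W
R_aerogel blanket = ln(56.2/21.2)/(2π×0.0157×2.93) = 3.373 K/W
R_evacuated perlite = ln(106.2/56.2)/(2π×0.00263×2.93) = 13.14 K/W
R_outer film = 1/(h_o·2πr_oL) = 1/(20.1×2π×0.1062×2.93) = 0.02545 K/W
R_total = 16.54 K/W
Q = ΔT/R_total = 197/16.54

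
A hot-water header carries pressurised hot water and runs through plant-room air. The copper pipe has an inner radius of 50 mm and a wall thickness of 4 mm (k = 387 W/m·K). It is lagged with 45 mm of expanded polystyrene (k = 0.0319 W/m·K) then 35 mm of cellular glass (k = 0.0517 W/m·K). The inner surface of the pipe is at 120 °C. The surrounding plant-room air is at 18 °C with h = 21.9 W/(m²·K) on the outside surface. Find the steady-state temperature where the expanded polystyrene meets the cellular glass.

T ≈ 43.1 °C

Treating each annulus and film as a series resistance:
R_copper pipe wall = ln(54/50)/(2π×387×1) = 3.165×10^-5 K/W
R_expanded polystyrene = ln(99/54)/(2π×0.0319×1) = 3.024 K/W
R_cellular glass = ln(134/99)/(2π×0.0517×1) = 0.9319 K/W
R_outer film = 1/(h_o·2πr_oL) = 1/(21.9×2π×0.134×1) = 0.05423 K/W
R_total = 4.01 K/W
Q = ΔT/R_total = 102/4.01
Q = 25.4 W/m
T_interface = T_inner − Q·ΣR(inner→interface) = 120 − 25.4×3.024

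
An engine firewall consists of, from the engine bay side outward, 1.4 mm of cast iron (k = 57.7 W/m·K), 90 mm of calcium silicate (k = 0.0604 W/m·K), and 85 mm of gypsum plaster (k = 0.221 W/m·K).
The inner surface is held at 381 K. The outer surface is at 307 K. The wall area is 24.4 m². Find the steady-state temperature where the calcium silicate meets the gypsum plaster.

Thermal resistances in series:
R_cast iron = L/(kA) = 0.0014/(57.7×24.4) = 9.944×10^-7 K/W
R_calcium silicate = L/(kA) = 0.09/(0.0604×24.4) = 0.06107 K/W
R_gypsum plaster = L/(kA) = 0.085/(0.221×24.4) = 0.01576 K/W
R_total = 0.07683 K/W;  Q = ΔT/R_total = 74/0.07683 = 963.1 W
T_interface = T_inner − Q·ΣR(inner→interface) = 381 − 963×0.06107

T ≈ 322 K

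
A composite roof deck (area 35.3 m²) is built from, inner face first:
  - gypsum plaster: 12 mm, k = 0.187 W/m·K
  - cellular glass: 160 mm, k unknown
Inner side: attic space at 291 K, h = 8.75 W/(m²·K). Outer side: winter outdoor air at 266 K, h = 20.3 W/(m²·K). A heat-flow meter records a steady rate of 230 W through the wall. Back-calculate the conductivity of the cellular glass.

k ≈ 0.0443 W/(m·K)

Treating each layer as a thermal resistance in series:
R_inner film = 1/(h_i·A) = 1/(8.75×35.3) = 0.003238 K/W
R_gypsum plaster = L/(kA) = 0.012/(0.187×35.3) = 0.001818 K/W
R_outer film = 1/(h_o·A) = 1/(20.3×35.3) = 0.001395 K/W
Sum of known resistances R_other = 0.006451 K/W
Total R = ΔT/Q = 25/230 = 0.1087 K/W
R_cellular glass = R_total − R_other = 0.1022 K/W
k = L/(R·A) = 0.16/(0.1022×35.3)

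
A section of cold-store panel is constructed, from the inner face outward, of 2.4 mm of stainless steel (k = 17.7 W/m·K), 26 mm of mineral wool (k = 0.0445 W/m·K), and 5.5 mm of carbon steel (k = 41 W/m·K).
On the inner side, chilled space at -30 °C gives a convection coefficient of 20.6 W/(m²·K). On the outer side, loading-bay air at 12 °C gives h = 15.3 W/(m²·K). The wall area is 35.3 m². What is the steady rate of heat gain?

Treating each layer as a thermal resistance in series:
R_inner film = 1/(h_i·A) = 1/(20.6×35.3) = 0.001375 K/W
R_stainless steel = L/(kA) = 0.0024/(17.7×35.3) = 3.841×10^-6 K/W
R_mineral wool = L/(kA) = 0.026/(0.0445×35.3) = 0.01655 K/W
R_carbon steel = L/(kA) = 0.0055/(41×35.3) = 3.8×10^-6 K/W
R_outer film = 1/(h_o·A) = 1/(15.3×35.3) = 0.001852 K/W
R_total = 0.01979 K/W
Q = ΔT / R_total = 42 / 0.01979

Q ≈ 2120 W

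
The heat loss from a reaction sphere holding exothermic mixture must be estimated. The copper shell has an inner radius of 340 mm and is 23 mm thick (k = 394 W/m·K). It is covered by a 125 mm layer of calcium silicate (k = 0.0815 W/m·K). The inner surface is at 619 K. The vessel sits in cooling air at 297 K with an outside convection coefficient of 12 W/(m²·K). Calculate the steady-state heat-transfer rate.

Each spherical layer contributes R = (1/r_i − 1/r_o)/(4πk):
R_copper shell = (1/0.34 − 1/0.363)/(4π×394) = 3.764×10^-5 K/W
R_calcium silicate = (1/0.363 − 1/0.488)/(4π×0.0815) = 0.689 K/W
R_outer film = 1/(h·4πr_o²) = 1/(12×4π×0.488²) = 0.02785 K/W
R_total = 0.7169 K/W
Q = ΔT/R_total = 322/0.7169

Q ≈ 449 W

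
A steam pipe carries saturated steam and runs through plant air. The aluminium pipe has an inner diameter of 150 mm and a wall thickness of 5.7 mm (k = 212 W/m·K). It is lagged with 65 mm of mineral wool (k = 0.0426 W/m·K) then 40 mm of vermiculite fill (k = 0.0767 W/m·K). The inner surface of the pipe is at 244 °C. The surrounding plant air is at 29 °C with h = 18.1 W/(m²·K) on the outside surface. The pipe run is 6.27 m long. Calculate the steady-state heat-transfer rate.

Radial resistances (cylindrical: R_cond = ln(r_o/r_i)/(2πkL), R_conv = 1/(h·2πrL)):
R_aluminium pipe wall = ln(80.7/75)/(2π×212×6.27) = 8.771×10^-6 K/W
R_mineral wool = ln(145.7/80.7)/(2π×0.0426×6.27) = 0.352 K/W
R_vermiculite fill = ln(185.7/145.7)/(2π×0.0767×6.27) = 0.08028 K/W
R_outer film = 1/(h_o·2πr_oL) = 1/(18.1×2π×0.1857×6.27) = 0.007552 K/W
R_total = 0.4399 K/W
Q = ΔT/R_total = 215/0.4399

Q ≈ 489 W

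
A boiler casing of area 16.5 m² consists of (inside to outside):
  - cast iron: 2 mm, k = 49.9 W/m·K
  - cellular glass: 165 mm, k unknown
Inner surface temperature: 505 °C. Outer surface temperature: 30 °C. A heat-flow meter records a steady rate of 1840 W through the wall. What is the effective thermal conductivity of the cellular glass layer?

Thermal resistances in series:
R_cast iron = L/(kA) = 0.002/(49.9×16.5) = 2.429×10^-6 K/W
Sum of known resistances R_other = 2.429×10^-6 K/W
Total R = ΔT/Q = 475/1840 = 0.2582 K/W
R_cellular glass = R_total − R_other = 0.2581 K/W
k = L/(R·A) = 0.165/(0.2581×16.5)

k ≈ 0.0387 W/(m·K)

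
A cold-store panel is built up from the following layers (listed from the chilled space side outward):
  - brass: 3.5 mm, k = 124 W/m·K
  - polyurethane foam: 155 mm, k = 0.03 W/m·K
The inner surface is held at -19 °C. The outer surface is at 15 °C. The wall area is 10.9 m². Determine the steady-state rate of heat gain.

Treating each layer as a thermal resistance in series:
R_brass = L/(kA) = 0.0035/(124×10.9) = 2.59×10^-6 K/W
R_polyurethane foam = L/(kA) = 0.155/(0.03×10.9) = 0.474 K/W
R_total = 0.474 K/W
Q = ΔT / R_total = 34 / 0.474

Q ≈ 71.7 W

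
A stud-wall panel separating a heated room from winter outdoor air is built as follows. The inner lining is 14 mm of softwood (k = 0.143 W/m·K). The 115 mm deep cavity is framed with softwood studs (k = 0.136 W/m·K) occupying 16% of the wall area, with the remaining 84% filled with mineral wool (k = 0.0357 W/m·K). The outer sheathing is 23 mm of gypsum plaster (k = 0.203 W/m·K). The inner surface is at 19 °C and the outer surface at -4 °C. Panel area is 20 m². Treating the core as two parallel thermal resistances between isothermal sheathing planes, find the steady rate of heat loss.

Q ≈ 189 W

Sheathing layers in series; stud and cavity paths in parallel between them.
R_inner = 0.014/(0.143×20) = 0.004895 K/W
R_stud  = 0.115/(0.136×0.16×20) = 0.2642 K/W
R_cav   = 0.115/(0.0357×0.84×20) = 0.1917 K/W
1/R_core = 1/R_stud + 1/R_cav → R_core = 0.1111 K/W
R_outer = 0.023/(0.203×20) = 0.005665 K/W
R_total = 0.1217 K/W
Q = ΔT/R_total = 23/0.1217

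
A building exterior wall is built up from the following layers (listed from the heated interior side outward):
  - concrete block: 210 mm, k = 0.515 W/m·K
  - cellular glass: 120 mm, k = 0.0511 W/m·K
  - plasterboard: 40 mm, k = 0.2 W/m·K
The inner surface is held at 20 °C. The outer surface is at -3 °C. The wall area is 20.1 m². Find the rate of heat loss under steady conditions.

Thermal resistances in series:
R_concrete block = L/(kA) = 0.21/(0.515×20.1) = 0.02029 K/W
R_cellular glass = L/(kA) = 0.12/(0.0511×20.1) = 0.1168 K/W
R_plasterboard = L/(kA) = 0.04/(0.2×20.1) = 0.00995 K/W
R_total = 0.1471 K/W
Q = ΔT / R_total = 23 / 0.1471

Q ≈ 156 W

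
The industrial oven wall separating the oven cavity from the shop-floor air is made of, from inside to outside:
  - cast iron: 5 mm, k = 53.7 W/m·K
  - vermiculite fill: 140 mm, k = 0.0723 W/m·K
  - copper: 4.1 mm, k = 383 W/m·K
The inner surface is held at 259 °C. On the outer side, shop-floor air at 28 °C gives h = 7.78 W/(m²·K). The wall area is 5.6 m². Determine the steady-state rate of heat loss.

Q ≈ 626 W

Using the resistance-network approach (series):
R_cast iron = L/(kA) = 0.005/(53.7×5.6) = 1.663×10^-5 K/W
R_vermiculite fill = L/(kA) = 0.14/(0.0723×5.6) = 0.3458 K/W
R_copper = L/(kA) = 0.0041/(383×5.6) = 1.912×10^-6 K/W
R_outer film = 1/(h_o·A) = 1/(7.78×5.6) = 0.02295 K/W
R_total = 0.3688 K/W
Q = ΔT / R_total = 231 / 0.3688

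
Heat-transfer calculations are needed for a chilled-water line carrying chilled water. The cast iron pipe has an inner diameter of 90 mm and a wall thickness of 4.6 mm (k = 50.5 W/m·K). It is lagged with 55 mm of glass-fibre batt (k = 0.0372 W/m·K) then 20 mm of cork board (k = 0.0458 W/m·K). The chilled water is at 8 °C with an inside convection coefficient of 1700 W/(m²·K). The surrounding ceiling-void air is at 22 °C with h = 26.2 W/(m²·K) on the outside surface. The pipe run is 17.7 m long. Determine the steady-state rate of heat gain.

For a radial system each layer contributes R = ln(r_out/r_in)/(2πkL); films add R = 1/(hA).
R_inner film = 1/(h_i·2πr₁L) = 1/(1700×2π×0.045×17.7) = 1.175×10^-4 K/W
R_cast iron pipe wall = ln(49.6/45)/(2π×50.5×17.7) = 1.733×10^-5 K/W
R_glass-fibre batt = ln(104.6/49.6)/(2π×0.0372×17.7) = 0.1804 K/W
R_cork board = ln(124.6/104.6)/(2π×0.0458×17.7) = 0.03435 K/W
R_outer film = 1/(h_o·2πr_oL) = 1/(26.2×2π×0.1246×17.7) = 0.002754 K/W
R_total = 0.2176 K/W
Q = ΔT/R_total = 14/0.2176

Q ≈ 64.3 W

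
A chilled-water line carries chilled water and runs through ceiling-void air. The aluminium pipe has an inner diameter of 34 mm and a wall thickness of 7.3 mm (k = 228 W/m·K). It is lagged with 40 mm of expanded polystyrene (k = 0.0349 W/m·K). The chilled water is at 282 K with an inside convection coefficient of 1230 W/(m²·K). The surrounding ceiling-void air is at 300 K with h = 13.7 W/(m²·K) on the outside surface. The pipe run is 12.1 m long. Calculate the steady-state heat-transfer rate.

Cylindrical conduction, so R = ln(r₂/r₁)/(2πkL) per layer, in series:
R_inner film = 1/(h_i·2πr₁L) = 1/(1230×2π×0.017×12.1) = 6.29×10^-4 K/W
R_aluminium pipe wall = ln(24.3/17)/(2π×228×12.1) = 2.061×10^-5 K/W
R_expanded polystyrene = ln(64.3/24.3)/(2π×0.0349×12.1) = 0.3667 K/W
R_outer film = 1/(h_o·2πr_oL) = 1/(13.7×2π×0.0643×12.1) = 0.01493 K/W
R_total = 0.3823 K/W
Q = ΔT/R_total = 18/0.3823

Q ≈ 47.1 W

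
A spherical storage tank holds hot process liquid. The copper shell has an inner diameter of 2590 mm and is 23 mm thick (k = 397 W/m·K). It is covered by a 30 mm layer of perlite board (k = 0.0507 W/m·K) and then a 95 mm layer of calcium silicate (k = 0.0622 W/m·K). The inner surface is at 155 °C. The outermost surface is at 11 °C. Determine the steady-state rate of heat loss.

Q ≈ 1620 W

For a spherical shell R = (1/r₁ − 1/r₂)/(4πk); film R = 1/(h·4πr²). In series:
R_copper shell = (1/1.295 − 1/1.318)/(4π×397) = 2.701×10^-6 K/W
R_perlite board = (1/1.318 − 1/1.348)/(4π×0.0507) = 0.0265 K/W
R_calcium silicate = (1/1.348 − 1/1.443)/(4π×0.0622) = 0.06248 K/W
R_total = 0.08899 K/W
Q = ΔT/R_total = 144/0.08899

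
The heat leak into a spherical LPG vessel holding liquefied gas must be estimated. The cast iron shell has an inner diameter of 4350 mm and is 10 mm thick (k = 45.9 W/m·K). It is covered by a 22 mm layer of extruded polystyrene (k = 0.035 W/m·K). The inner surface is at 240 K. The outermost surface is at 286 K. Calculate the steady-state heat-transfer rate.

Spherical conduction: R = (1/r_in − 1/r_out)/(4πk) per layer; series-sum.
R_cast iron shell = (1/2.175 − 1/2.185)/(4π×45.9) = 3.648×10^-6 K/W
R_extruded polystyrene = (1/2.185 − 1/2.207)/(4π×0.035) = 0.01037 K/W
R_total = 0.01038 K/W
Q = ΔT/R_total = 46/0.01038

Q ≈ 4430 W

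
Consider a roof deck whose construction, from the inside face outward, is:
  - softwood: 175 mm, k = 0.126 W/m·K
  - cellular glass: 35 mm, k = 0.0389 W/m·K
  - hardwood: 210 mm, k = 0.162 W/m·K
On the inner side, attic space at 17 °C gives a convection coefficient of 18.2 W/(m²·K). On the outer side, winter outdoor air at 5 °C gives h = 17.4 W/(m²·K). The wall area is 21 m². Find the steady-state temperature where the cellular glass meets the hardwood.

T ≈ 9.39 °C

Model the wall as resistances in series:
R_inner film = 1/(h_i·A) = 1/(18.2×21) = 0.002616 K/W
R_softwood = L/(kA) = 0.175/(0.126×21) = 0.06614 K/W
R_cellular glass = L/(kA) = 0.035/(0.0389×21) = 0.04284 K/W
R_hardwood = L/(kA) = 0.21/(0.162×21) = 0.06173 K/W
R_outer film = 1/(h_o·A) = 1/(17.4×21) = 0.002737 K/W
R_total = 0.1761 K/W;  Q = ΔT/R_total = 12/0.1761 = 68.16 W
T_interface = T_inner − Q·ΣR(inner→interface) = 17 − 68.2×0.1116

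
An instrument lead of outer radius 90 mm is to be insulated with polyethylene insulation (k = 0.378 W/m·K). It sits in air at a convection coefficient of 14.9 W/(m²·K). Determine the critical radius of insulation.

r_cr ≈ 25.4 mm

For a cylinder r_cr = k/h = 0.378/14.9
r_cr = 25.4 mm; since the bare radius (90 mm) is above r_cr, any added insulation will reduce heat loss.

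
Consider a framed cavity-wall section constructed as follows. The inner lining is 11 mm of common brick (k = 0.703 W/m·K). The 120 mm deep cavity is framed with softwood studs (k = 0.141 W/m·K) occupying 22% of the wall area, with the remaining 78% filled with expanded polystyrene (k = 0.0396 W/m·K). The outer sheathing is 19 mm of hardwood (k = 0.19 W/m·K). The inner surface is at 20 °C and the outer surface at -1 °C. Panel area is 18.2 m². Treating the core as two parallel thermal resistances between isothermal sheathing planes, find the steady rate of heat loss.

Q ≈ 186 W

Sheathing layers in series; stud and cavity paths in parallel between them.
R_inner = 0.011/(0.703×18.2) = 8.597×10^-4 K/W
R_stud  = 0.12/(0.141×0.22×18.2) = 0.2126 K/W
R_cav   = 0.12/(0.0396×0.78×18.2) = 0.2135 K/W
1/R_core = 1/R_stud + 1/R_cav → R_core = 0.1065 K/W
R_outer = 0.019/(0.19×18.2) = 0.005495 K/W
R_total = 0.1129 K/W
Q = ΔT/R_total = 21/0.1129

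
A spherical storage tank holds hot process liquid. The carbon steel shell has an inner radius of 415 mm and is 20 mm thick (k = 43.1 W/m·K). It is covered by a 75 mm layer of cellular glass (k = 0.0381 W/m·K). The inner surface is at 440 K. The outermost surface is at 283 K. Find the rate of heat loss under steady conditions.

Q ≈ 222 W

Radial (spherical) resistances in series:
R_carbon steel shell = (1/0.415 − 1/0.435)/(4π×43.1) = 2.046×10^-4 K/W
R_cellular glass = (1/0.435 − 1/0.51)/(4π×0.0381) = 0.7061 K/W
R_total = 0.7063 K/W
Q = ΔT/R_total = 157/0.7063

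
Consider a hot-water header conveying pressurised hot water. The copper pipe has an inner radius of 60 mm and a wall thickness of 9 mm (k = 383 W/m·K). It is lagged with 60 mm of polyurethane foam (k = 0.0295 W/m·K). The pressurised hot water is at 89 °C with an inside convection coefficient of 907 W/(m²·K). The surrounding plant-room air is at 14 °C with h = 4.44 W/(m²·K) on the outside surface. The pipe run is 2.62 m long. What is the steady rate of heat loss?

Treating each annulus and film as a series resistance:
R_inner film = 1/(h_i·2πr₁L) = 1/(907×2π×0.06×2.62) = 0.001116 K/W
R_copper pipe wall = ln(69/60)/(2π×383×2.62) = 2.217×10^-5 K/W
R_polyurethane foam = ln(129/69)/(2π×0.0295×2.62) = 1.288 K/W
R_outer film = 1/(h_o·2πr_oL) = 1/(4.44×2π×0.129×2.62) = 0.1061 K/W
R_total = 1.396 K/W
Q = ΔT/R_total = 75/1.396

Q ≈ 53.7 W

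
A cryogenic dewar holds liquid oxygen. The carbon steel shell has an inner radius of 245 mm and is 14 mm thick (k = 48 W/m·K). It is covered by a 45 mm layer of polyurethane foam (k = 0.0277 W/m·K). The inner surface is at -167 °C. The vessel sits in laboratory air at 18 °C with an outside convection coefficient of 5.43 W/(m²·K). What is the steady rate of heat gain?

For a spherical shell R = (1/r₁ − 1/r₂)/(4πk); film R = 1/(h·4πr²). In series:
R_carbon steel shell = (1/0.245 − 1/0.259)/(4π×48) = 3.658×10^-4 K/W
R_polyurethane foam = (1/0.259 − 1/0.304)/(4π×0.0277) = 1.642 K/W
R_outer film = 1/(h·4πr_o²) = 1/(5.43×4π×0.304²) = 0.1586 K/W
R_total = 1.801 K/W
Q = ΔT/R_total = 185/1.801

Q ≈ 103 W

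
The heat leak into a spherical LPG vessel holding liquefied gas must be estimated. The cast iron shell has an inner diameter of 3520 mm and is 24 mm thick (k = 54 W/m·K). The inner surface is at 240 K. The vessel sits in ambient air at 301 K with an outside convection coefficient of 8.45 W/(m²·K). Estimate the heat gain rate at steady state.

For a spherical shell R = (1/r₁ − 1/r₂)/(4πk); film R = 1/(h·4πr²). In series:
R_cast iron shell = (1/1.76 − 1/1.784)/(4π×54) = 1.126×10^-5 K/W
R_outer film = 1/(h·4πr_o²) = 1/(8.45×4π×1.784²) = 0.002959 K/W
R_total = 0.00297 K/W
Q = ΔT/R_total = 61/0.00297

Q ≈ 20500 W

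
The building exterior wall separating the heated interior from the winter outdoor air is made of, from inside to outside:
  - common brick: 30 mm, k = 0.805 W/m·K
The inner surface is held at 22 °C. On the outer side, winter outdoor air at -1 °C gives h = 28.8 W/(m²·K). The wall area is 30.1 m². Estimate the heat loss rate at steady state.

Q ≈ 9620 W

Using the resistance-network approach (series):
R_common brick = L/(kA) = 0.03/(0.805×30.1) = 0.001238 K/W
R_outer film = 1/(h_o·A) = 1/(28.8×30.1) = 0.001154 K/W
R_total = 0.002392 K/W
Q = ΔT / R_total = 23 / 0.002392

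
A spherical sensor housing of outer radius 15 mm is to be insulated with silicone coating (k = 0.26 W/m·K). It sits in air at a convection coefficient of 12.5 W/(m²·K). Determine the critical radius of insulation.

r_cr ≈ 41.6 mm

For a sphere r_cr = 2k/h = 2×0.26/12.5
r_cr = 41.6 mm; since the bare radius (15 mm) is below r_cr, adding a thin layer of insulation will *increase* heat loss.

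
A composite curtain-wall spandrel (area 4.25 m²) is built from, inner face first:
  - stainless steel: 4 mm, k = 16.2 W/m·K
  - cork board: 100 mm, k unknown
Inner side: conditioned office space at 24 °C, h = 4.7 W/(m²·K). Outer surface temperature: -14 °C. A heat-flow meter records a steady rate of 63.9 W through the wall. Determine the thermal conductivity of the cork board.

k ≈ 0.0432 W/(m·K)

Series thermal resistances:
R_inner film = 1/(h_i·A) = 1/(4.7×4.25) = 0.05006 K/W
R_stainless steel = L/(kA) = 0.004/(16.2×4.25) = 5.81×10^-5 K/W
Sum of known resistances R_other = 0.05012 K/W
Total R = ΔT/Q = 38/63.9 = 0.5947 K/W
R_cork board = R_total − R_other = 0.5446 K/W
k = L/(R·A) = 0.1/(0.5446×4.25)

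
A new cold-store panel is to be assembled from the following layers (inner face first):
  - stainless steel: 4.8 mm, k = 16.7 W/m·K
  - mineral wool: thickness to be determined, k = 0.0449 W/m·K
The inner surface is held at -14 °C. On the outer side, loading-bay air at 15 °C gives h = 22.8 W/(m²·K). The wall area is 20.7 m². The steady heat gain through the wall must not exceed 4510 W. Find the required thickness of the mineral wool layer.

Thermal resistances in series:
R_stainless steel = L/(kA) = 0.0048/(16.7×20.7) = 1.389×10^-5 K/W
R_outer film = 1/(h_o·A) = 1/(22.8×20.7) = 0.002119 K/W
Sum of the known resistances R_other = 0.002133 K/W
Required total resistance R_tot = ΔT/Q_allow = 29/4510 = 0.00643 K/W
R_mineral wool = R_tot − R_other = 0.004297 K/W
L = R·k·A = 0.004297×0.0449×20.7

L ≈ 3.99 mm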